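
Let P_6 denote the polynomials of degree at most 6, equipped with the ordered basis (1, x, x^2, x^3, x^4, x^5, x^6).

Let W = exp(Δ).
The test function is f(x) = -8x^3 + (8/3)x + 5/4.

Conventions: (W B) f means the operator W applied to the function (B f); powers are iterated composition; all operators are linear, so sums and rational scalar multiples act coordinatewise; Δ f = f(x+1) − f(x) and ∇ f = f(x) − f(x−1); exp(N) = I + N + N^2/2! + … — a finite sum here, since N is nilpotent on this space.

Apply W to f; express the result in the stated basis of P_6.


the image equals g(x) = -8x^3 - 24x^2 - (136/3)x - 433/12

order-1 term: -24x^2 - 24x - 16/3
order-2 term: -24x - 24
order-3 term: -8
the series for exp(Δ) f terminates at order 3
exp(Δ) f = -8x^3 - 24x^2 - (136/3)x - 433/12


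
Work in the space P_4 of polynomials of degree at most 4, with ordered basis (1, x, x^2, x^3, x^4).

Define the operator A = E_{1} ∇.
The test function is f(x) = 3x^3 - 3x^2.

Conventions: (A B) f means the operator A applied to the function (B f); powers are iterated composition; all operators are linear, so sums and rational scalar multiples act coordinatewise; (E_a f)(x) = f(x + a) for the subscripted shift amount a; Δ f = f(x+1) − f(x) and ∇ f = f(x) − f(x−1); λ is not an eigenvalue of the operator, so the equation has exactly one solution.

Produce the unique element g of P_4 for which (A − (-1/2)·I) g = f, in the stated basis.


write g with unknown coordinates in the stated basis and equate coefficients in (A − (-1/2)·I) g = f
solving from the highest basis element down gives g = 6x^3 - 42x^2 + 132x - 192
check: A g = 18x^2 - 66x + 96
so A g − (-1/2)·g = 3x^3 - 3x^2 = f ✓

g(x) = 6x^3 - 42x^2 + 132x - 192


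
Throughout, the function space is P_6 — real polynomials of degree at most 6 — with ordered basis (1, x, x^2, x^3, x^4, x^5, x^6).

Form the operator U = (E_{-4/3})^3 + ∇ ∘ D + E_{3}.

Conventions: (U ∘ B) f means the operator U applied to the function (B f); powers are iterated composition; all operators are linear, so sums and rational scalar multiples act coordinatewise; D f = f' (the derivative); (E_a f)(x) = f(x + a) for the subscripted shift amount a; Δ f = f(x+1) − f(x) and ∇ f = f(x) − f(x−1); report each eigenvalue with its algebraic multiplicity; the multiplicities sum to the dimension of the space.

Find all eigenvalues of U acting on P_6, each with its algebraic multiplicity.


λ = 2 (multiplicity 7)

image of 1: 2
image of x: 2x - 1
image of x^2: 2x^2 - 2x + 27
image of x^3: 2x^3 - 3x^2 + 81x - 40
image of x^4: 2x^4 - 4x^3 + 162x^2 - 160x + 341
image of x^5: 2x^5 - 5x^4 + 270x^3 - 400x^2 + 1705x - 786
image of x^6: 2x^6 - 6x^5 + 405x^4 - 800x^3 + 5115x^2 - 4716x + 4831
the matrix is upper triangular; its diagonal is (2, 2, 2, 2, 2, 2, 2)
for a triangular matrix the eigenvalues are the diagonal entries, with algebraic multiplicity their repetition count


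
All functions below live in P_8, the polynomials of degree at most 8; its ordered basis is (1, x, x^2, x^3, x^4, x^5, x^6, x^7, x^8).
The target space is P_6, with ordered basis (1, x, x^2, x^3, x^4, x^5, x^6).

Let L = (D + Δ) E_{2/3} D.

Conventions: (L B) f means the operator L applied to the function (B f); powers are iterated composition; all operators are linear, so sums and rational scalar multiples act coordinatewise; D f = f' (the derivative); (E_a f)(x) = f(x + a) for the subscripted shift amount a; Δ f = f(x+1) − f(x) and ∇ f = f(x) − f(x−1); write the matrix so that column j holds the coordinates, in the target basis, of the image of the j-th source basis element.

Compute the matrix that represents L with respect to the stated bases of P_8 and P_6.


image of 1: 0
image of x: 0
image of x^2: 4
image of x^3: 12x + 11
image of x^4: 24x^2 + 44x + 68/3
image of x^5: 40x^3 + 110x^2 + (340/3)x + 1175/27
image of x^6: 60x^4 + 220x^3 + 340x^2 + (2350/9)x + 2222/27
image of x^7: 84x^5 + 385x^4 + (2380/3)x^3 + (8225/9)x^2 + (15554/27)x + 12551/81
image of x^8: 112x^6 + 616x^5 + (4760/3)x^4 + (65800/27)x^3 + (62216/27)x^2 + (100408/81)x + 211576/729
each image's coordinates form column j of the matrix

the matrix is [[0, 0, 4, 11, 68/3, 1175/27, 2222/27, 12551/81, 211576/729]; [0, 0, 0, 12, 44, 340/3, 2350/9, 15554/27, 100408/81]; [0, 0, 0, 0, 24, 110, 340, 8225/9, 62216/27]; [0, 0, 0, 0, 0, 40, 220, 2380/3, 65800/27]; [0, 0, 0, 0, 0, 0, 60, 385, 4760/3]; [0, 0, 0, 0, 0, 0, 0, 84, 616]; [0, 0, 0, 0, 0, 0, 0, 0, 112]] (rows listed top to bottom)


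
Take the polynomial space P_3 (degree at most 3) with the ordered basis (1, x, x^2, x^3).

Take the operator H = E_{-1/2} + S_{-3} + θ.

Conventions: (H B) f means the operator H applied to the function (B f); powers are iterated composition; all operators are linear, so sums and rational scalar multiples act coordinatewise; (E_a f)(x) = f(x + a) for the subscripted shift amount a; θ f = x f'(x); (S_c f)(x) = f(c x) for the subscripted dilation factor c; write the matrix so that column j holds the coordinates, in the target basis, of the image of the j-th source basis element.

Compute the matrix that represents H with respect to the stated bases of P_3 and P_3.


the matrix is [[2, -1/2, 1/4, -1/8]; [0, -1, -1, 3/4]; [0, 0, 12, -3/2]; [0, 0, 0, -23]] (rows listed top to bottom)

image of 1: 2
image of x: -x - 1/2
image of x^2: 12x^2 - x + 1/4
image of x^3: -23x^3 - (3/2)x^2 + (3/4)x - 1/8
each image's coordinates form column j of the matrix


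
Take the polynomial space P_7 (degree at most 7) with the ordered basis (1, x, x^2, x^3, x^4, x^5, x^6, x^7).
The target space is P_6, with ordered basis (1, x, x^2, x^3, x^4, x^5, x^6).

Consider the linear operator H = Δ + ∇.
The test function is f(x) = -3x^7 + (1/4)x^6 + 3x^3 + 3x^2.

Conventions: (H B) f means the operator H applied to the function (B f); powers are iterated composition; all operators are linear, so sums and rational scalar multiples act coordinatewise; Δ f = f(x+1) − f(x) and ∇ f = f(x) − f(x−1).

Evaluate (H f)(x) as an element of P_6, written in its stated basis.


Δ f = -21x^6 - (123/2)x^5 - (405/4)x^4 - 100x^3 - (201/4)x^2 - (9/2)x + 13/4
∇ f = -21x^6 + (129/2)x^5 - (435/4)x^4 + 110x^3 - (231/4)x^2 + (39/2)x - 13/4
(Δ + ∇) f = -42x^6 + 3x^5 - 210x^4 + 10x^3 - 108x^2 + 15x

g(x) = -42x^6 + 3x^5 - 210x^4 + 10x^3 - 108x^2 + 15x


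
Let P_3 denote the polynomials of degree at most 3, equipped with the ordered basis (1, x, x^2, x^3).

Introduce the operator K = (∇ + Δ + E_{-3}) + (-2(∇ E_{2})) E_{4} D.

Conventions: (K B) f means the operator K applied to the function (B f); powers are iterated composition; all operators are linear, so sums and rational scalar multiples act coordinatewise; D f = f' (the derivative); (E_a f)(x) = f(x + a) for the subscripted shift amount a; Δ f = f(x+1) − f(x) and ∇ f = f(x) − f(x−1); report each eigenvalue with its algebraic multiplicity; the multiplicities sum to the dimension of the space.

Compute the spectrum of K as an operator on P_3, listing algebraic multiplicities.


image of 1: 1
image of x: x - 1
image of x^2: x^2 - 2x + 5
image of x^3: x^3 - 3x^2 + 15x - 91
the matrix is upper triangular; its diagonal is (1, 1, 1, 1)
for a triangular matrix the eigenvalues are the diagonal entries, with algebraic multiplicity their repetition count

λ = 1 (multiplicity 4)


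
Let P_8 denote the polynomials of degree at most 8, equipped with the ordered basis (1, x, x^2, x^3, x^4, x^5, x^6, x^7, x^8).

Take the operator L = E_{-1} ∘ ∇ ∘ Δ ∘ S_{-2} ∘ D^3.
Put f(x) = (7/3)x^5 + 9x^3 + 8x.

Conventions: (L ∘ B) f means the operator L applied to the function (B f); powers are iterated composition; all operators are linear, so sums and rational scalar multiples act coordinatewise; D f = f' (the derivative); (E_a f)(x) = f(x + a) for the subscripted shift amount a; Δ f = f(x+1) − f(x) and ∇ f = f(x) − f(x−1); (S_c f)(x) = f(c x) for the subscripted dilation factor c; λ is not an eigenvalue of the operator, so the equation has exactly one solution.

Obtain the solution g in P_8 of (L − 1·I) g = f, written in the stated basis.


write g with unknown coordinates in the stated basis and equate coefficients in (L − 1·I) g = f
solving from the highest basis element down gives g = -(7/3)x^5 - 9x^3 - 8x - 1120
check: L g = -1120
so L g − 1·g = (7/3)x^5 + 9x^3 + 8x = f ✓

the image equals g(x) = -(7/3)x^5 - 9x^3 - 8x - 1120


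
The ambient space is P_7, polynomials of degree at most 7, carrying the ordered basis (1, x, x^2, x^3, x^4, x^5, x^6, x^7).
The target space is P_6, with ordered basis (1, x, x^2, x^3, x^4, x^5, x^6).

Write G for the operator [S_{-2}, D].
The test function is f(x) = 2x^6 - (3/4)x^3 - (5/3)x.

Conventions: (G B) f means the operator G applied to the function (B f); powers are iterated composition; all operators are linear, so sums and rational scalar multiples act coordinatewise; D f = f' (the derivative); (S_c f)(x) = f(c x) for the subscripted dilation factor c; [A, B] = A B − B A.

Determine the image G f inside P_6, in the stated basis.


g(x) = -1152x^5 - 27x^2 - 5

D f = 12x^5 - (9/4)x^2 - 5/3
S_{-2} D f = -384x^5 - 9x^2 - 5/3
S_{-2} f = 128x^6 + 6x^3 + (10/3)x
D S_{-2} f = 768x^5 + 18x^2 + 10/3
[S_{-2}, D] f = -1152x^5 - 27x^2 - 5


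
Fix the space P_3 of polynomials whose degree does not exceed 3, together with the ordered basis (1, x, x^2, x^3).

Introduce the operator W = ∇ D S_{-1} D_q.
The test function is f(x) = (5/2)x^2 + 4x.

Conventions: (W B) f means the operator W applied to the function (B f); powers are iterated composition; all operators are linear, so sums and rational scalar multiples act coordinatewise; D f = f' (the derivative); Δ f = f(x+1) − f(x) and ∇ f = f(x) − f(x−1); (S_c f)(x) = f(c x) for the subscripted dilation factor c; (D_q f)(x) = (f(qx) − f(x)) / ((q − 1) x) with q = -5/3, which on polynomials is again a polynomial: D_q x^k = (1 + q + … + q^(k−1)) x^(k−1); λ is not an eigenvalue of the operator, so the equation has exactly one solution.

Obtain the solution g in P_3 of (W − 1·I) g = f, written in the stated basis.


the image equals g(x) = -(5/2)x^2 - 4x

write g with unknown coordinates in the stated basis and equate coefficients in (W − 1·I) g = f
solving from the highest basis element down gives g = -(5/2)x^2 - 4x
check: W g = 0
so W g − 1·g = (5/2)x^2 + 4x = f ✓


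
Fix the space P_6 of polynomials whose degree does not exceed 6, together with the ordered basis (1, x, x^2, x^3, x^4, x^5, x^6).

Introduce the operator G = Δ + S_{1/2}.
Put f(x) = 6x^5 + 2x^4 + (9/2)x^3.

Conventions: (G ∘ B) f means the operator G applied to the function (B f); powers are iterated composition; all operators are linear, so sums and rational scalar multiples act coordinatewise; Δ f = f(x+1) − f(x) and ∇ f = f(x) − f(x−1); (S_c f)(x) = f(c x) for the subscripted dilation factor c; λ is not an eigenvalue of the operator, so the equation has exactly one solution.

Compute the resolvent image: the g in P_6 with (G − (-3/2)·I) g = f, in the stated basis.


the image equals g(x) = (192/49)x^5 - (13792/1225)x^4 + (14492/2275)x^3 + (589776/111475)x^2 - (236794/111475)x - 69948/79625

write g with unknown coordinates in the stated basis and equate coefficients in (G − (-3/2)·I) g = f
solving from the highest basis element down gives g = (192/49)x^5 - (13792/1225)x^4 + (14492/2275)x^3 + (589776/111475)x^2 - (236794/111475)x - 69948/79625
check: G g = (6/49)x^5 + (23138/1225)x^4 - (23001/4550)x^3 - (884664/111475)x^2 + (355191/111475)x + 104922/79625
so G g − (-3/2)·g = 6x^5 + 2x^4 + (9/2)x^3 = f ✓


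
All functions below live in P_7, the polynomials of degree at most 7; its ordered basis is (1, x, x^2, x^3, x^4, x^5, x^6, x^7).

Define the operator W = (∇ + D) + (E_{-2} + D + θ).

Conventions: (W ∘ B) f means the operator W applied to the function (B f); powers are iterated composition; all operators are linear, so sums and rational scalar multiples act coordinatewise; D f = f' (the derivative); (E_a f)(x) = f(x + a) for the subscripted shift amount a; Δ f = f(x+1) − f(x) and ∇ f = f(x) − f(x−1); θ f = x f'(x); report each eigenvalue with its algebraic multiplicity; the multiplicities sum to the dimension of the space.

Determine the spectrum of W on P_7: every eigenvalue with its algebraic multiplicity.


λ = 1 (multiplicity 1), λ = 2 (multiplicity 1), λ = 3 (multiplicity 1), λ = 4 (multiplicity 1), λ = 5 (multiplicity 1), λ = 6 (multiplicity 1), λ = 7 (multiplicity 1), λ = 8 (multiplicity 1)

image of 1: 1
image of x: 2x + 1
image of x^2: 3x^2 + 2x + 3
image of x^3: 4x^3 + 3x^2 + 9x - 7
image of x^4: 5x^4 + 4x^3 + 18x^2 - 28x + 15
image of x^5: 6x^5 + 5x^4 + 30x^3 - 70x^2 + 75x - 31
image of x^6: 7x^6 + 6x^5 + 45x^4 - 140x^3 + 225x^2 - 186x + 63
image of x^7: 8x^7 + 7x^6 + 63x^5 - 245x^4 + 525x^3 - 651x^2 + 441x - 127
the matrix is upper triangular; its diagonal is (1, 2, 3, 4, 5, 6, 7, 8)
for a triangular matrix the eigenvalues are the diagonal entries, with algebraic multiplicity their repetition count


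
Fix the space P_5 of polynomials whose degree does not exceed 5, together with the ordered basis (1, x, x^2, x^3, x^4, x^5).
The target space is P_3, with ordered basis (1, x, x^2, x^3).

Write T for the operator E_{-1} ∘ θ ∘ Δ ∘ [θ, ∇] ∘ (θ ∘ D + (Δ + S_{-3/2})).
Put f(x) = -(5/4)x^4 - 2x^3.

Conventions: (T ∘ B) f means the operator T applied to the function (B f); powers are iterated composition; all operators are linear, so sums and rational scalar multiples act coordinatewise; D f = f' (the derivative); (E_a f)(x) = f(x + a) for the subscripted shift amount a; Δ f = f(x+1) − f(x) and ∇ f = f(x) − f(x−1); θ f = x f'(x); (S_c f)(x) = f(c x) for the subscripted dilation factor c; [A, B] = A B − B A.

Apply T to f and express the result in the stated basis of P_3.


g(x) = (1215/8)x^2 - (4803/16)x + 2373/16

D f = -5x^3 - 6x^2
θ D f = -15x^3 - 12x^2
Δ f = -5x^3 - (27/2)x^2 - 11x - 13/4
S_{-3/2} f = -(405/64)x^4 + (27/4)x^3
(Δ + S_{-3/2}) f = -(405/64)x^4 + (7/4)x^3 - (27/2)x^2 - 11x - 13/4
(θ ∘ D + (Δ + S_{-3/2})) f = -(405/64)x^4 - (53/4)x^3 - (51/2)x^2 - 11x - 13/4
∇ (θ ∘ D + (Δ + S_{-3/2})) f = -(405/16)x^3 - (57/32)x^2 - (585/16)x + 485/64
θ ∇ (θ ∘ D + (Δ + S_{-3/2})) f = -(1215/16)x^3 - (57/16)x^2 - (585/16)x
θ (θ ∘ D + (Δ + S_{-3/2})) f = -(405/16)x^4 - (159/4)x^3 - 51x^2 - 11x
∇ θ (θ ∘ D + (Δ + S_{-3/2})) f = -(405/4)x^3 + (261/8)x^2 - 84x + 409/16
[θ, ∇] (θ ∘ D + (Δ + S_{-3/2})) f = (405/16)x^3 - (579/16)x^2 + (759/16)x - 409/16
Δ [θ, ∇] (θ ∘ D + (Δ + S_{-3/2})) f = (1215/16)x^2 + (57/16)x + 585/16
θ Δ [θ, ∇] (θ ∘ D + (Δ + S_{-3/2})) f = (1215/8)x^2 + (57/16)x
E_{-1} θ Δ [θ, ∇] (θ ∘ D + (Δ + S_{-3/2})) f = (1215/8)x^2 - (4803/16)x + 2373/16


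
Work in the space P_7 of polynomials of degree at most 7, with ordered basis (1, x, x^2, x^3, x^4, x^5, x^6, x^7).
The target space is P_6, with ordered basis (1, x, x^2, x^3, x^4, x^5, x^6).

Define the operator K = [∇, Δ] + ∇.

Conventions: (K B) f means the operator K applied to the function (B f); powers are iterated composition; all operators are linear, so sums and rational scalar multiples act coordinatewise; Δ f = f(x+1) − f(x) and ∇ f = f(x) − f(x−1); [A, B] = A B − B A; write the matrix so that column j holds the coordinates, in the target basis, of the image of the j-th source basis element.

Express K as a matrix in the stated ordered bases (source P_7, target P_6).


image of 1: 0
image of x: 1
image of x^2: 2x - 1
image of x^3: 3x^2 - 3x + 1
image of x^4: 4x^3 - 6x^2 + 4x - 1
image of x^5: 5x^4 - 10x^3 + 10x^2 - 5x + 1
image of x^6: 6x^5 - 15x^4 + 20x^3 - 15x^2 + 6x - 1
image of x^7: 7x^6 - 21x^5 + 35x^4 - 35x^3 + 21x^2 - 7x + 1
each image's coordinates form column j of the matrix

the matrix is [[0, 1, -1, 1, -1, 1, -1, 1]; [0, 0, 2, -3, 4, -5, 6, -7]; [0, 0, 0, 3, -6, 10, -15, 21]; [0, 0, 0, 0, 4, -10, 20, -35]; [0, 0, 0, 0, 0, 5, -15, 35]; [0, 0, 0, 0, 0, 0, 6, -21]; [0, 0, 0, 0, 0, 0, 0, 7]] (rows listed top to bottom)


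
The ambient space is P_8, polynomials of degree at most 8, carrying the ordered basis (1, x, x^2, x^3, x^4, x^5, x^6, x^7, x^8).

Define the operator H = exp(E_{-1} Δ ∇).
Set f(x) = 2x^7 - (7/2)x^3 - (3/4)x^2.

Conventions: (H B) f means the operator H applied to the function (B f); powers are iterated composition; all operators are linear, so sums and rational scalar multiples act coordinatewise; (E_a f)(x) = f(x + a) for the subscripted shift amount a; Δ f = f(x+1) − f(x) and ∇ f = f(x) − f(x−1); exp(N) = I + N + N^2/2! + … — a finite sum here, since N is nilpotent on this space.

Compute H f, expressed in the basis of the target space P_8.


the image equals g(x) = 2x^7 + 84x^5 - 420x^4 + (3633/2)x^3 - (25203/4)x^2 + 13447x - 27345/2

order-1 term: 84x^5 - 420x^4 + 980x^3 - 1260x^2 + 847x - 465/2
order-2 term: 840x^3 - 5040x^2 + 10920x - 8400
order-3 term: 1680x - 5040
the series for exp(E_{-1} Δ ∇) f terminates at order 3
exp(E_{-1} Δ ∇) f = 2x^7 + 84x^5 - 420x^4 + (3633/2)x^3 - (25203/4)x^2 + 13447x - 27345/2


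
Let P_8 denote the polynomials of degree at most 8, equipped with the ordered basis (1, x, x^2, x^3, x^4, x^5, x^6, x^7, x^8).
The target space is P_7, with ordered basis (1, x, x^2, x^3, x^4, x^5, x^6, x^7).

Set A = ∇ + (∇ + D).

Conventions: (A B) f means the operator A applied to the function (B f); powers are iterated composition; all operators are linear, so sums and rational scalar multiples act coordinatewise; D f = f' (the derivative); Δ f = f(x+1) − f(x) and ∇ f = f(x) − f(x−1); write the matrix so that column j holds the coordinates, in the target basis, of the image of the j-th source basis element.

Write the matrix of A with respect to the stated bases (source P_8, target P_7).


image of 1: 0
image of x: 3
image of x^2: 6x - 2
image of x^3: 9x^2 - 6x + 2
image of x^4: 12x^3 - 12x^2 + 8x - 2
image of x^5: 15x^4 - 20x^3 + 20x^2 - 10x + 2
image of x^6: 18x^5 - 30x^4 + 40x^3 - 30x^2 + 12x - 2
image of x^7: 21x^6 - 42x^5 + 70x^4 - 70x^3 + 42x^2 - 14x + 2
image of x^8: 24x^7 - 56x^6 + 112x^5 - 140x^4 + 112x^3 - 56x^2 + 16x - 2
each image's coordinates form column j of the matrix

the matrix is [[0, 3, -2, 2, -2, 2, -2, 2, -2]; [0, 0, 6, -6, 8, -10, 12, -14, 16]; [0, 0, 0, 9, -12, 20, -30, 42, -56]; [0, 0, 0, 0, 12, -20, 40, -70, 112]; [0, 0, 0, 0, 0, 15, -30, 70, -140]; [0, 0, 0, 0, 0, 0, 18, -42, 112]; [0, 0, 0, 0, 0, 0, 0, 21, -56]; [0, 0, 0, 0, 0, 0, 0, 0, 24]] (rows listed top to bottom)


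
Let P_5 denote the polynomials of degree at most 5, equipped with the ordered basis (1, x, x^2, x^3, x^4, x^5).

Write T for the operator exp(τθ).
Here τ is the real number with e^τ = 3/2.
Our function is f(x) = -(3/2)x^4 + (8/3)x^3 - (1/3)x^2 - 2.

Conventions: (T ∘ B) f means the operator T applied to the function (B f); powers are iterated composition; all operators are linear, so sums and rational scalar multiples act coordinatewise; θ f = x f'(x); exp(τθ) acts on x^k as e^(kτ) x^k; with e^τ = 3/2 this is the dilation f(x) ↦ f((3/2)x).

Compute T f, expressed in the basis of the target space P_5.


the image equals g(x) = -(243/32)x^4 + 9x^3 - (3/4)x^2 - 2

exp(τθ) x^k = e^(kτ) x^k; with e^τ = 3/2 this sends x^k to (3/2)^k x^k
x^2 ↦ 9/4 x^2
x^3 ↦ 27/8 x^3
x^4 ↦ 81/16 x^4
applying this coordinatewise to f: exp(τθ) f = -(243/32)x^4 + 9x^3 - (3/4)x^2 - 2


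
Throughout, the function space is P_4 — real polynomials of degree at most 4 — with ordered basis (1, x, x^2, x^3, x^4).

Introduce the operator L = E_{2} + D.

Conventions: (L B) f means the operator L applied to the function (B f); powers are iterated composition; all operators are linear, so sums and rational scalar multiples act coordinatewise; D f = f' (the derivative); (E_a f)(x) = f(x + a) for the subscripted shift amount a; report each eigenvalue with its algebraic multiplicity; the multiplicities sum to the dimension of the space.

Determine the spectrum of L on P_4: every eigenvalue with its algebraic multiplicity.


image of 1: 1
image of x: x + 3
image of x^2: x^2 + 6x + 4
image of x^3: x^3 + 9x^2 + 12x + 8
image of x^4: x^4 + 12x^3 + 24x^2 + 32x + 16
the matrix is upper triangular; its diagonal is (1, 1, 1, 1, 1)
for a triangular matrix the eigenvalues are the diagonal entries, with algebraic multiplicity their repetition count

λ = 1 (multiplicity 5)


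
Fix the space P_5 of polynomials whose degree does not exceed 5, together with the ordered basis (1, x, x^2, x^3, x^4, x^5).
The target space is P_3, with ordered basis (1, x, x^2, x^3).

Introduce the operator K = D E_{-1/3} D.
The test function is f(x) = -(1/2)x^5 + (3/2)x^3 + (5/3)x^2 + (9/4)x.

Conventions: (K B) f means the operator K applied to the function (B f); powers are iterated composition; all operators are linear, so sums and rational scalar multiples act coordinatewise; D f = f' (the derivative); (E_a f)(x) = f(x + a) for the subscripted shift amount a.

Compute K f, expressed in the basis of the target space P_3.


D f = -(5/2)x^4 + (9/2)x^2 + (10/3)x + 9/4
E_{-1/3} D f = -(5/2)x^4 + (10/3)x^3 + (17/6)x^2 + (19/27)x + 521/324
D E_{-1/3} D f = -10x^3 + 10x^2 + (17/3)x + 19/27

g(x) = -10x^3 + 10x^2 + (17/3)x + 19/27


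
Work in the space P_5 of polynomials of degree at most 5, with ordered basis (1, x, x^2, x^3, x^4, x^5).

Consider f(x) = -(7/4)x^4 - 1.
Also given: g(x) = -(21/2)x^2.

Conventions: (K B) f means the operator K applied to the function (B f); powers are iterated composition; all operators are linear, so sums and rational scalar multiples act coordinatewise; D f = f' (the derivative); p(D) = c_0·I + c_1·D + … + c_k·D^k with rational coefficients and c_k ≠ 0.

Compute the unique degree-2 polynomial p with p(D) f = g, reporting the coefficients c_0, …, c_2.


D^0 f = -(7/4)x^4 - 1
D^1 f = -7x^3
D^2 f = -21x^2
matching coefficients of g against c_0 f + c_1 Df + … from the top degree down determines the c_i
solution: c_0 = 0, c_1 = 0, c_2 = 1/2

c_0 = 0, c_1 = 0, c_2 = 1/2


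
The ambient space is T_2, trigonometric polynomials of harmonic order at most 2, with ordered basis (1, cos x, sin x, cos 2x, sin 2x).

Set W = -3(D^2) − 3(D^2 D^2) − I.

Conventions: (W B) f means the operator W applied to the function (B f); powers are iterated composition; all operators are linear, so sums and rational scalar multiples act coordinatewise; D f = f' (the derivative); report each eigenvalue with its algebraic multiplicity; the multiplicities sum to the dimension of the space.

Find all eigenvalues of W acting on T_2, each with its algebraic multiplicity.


image of 1: -1
image of cos x: -cos x
image of sin x: -sin x
image of cos 2x: -37cos 2x
image of sin 2x: -37sin 2x
the matrix is diagonal; its diagonal is (-1, -1, -1, -37, -37)
for a triangular matrix the eigenvalues are the diagonal entries, with algebraic multiplicity their repetition count

λ = -37 (multiplicity 2), λ = -1 (multiplicity 3)


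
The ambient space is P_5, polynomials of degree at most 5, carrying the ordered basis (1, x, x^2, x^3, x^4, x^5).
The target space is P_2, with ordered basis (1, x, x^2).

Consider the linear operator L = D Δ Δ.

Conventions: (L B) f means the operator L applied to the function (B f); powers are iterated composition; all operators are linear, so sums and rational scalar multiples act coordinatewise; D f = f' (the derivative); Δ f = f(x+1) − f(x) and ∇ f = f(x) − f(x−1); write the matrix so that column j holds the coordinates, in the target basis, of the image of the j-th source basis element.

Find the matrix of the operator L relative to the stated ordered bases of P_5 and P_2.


the matrix is [[0, 0, 0, 6, 24, 70]; [0, 0, 0, 0, 24, 120]; [0, 0, 0, 0, 0, 60]] (rows listed top to bottom)

image of 1: 0
image of x: 0
image of x^2: 0
image of x^3: 6
image of x^4: 24x + 24
image of x^5: 60x^2 + 120x + 70
each image's coordinates form column j of the matrix


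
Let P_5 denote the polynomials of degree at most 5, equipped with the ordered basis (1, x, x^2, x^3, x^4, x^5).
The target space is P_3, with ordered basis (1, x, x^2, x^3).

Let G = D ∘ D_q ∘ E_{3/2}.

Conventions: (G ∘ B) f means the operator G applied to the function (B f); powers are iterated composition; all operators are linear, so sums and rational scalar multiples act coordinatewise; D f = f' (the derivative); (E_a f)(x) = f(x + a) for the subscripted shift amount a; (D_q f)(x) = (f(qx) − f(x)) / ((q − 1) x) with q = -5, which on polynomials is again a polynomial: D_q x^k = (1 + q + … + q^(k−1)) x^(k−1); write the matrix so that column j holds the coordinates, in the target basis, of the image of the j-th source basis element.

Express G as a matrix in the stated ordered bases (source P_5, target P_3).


image of 1: 0
image of x: 0
image of x^2: -4
image of x^3: 42x - 18
image of x^4: -312x^2 + 252x - 54
image of x^5: 2084x^3 - 2340x^2 + 945x - 135
each image's coordinates form column j of the matrix

the matrix is [[0, 0, -4, -18, -54, -135]; [0, 0, 0, 42, 252, 945]; [0, 0, 0, 0, -312, -2340]; [0, 0, 0, 0, 0, 2084]] (rows listed top to bottom)


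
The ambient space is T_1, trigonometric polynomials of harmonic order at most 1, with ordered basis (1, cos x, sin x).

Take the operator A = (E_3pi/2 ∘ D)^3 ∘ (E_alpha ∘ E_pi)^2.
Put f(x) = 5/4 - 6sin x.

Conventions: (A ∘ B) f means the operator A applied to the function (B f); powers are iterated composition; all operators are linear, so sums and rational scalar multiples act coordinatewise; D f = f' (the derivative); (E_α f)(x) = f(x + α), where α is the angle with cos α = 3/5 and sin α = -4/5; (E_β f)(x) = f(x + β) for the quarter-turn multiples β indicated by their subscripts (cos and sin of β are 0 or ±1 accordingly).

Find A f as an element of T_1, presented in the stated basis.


E_pi f = 5/4 + 6sin x
E_alpha E_pi f = 5/4 - (24/5)cos x + (18/5)sin x
E_pi (E_alpha ∘ E_pi) f = 5/4 + (24/5)cos x - (18/5)sin x
E_alpha E_pi (E_alpha ∘ E_pi) f = 5/4 + (144/25)cos x + (42/25)sin x
D (E_alpha ∘ E_pi)^2 f = (42/25)cos x - (144/25)sin x
E_3pi/2 D (E_alpha ∘ E_pi)^2 f = (144/25)cos x + (42/25)sin x
D (E_3pi/2 ∘ D) (E_alpha ∘ E_pi)^2 f = (42/25)cos x - (144/25)sin x
E_3pi/2 D (E_3pi/2 ∘ D) (E_alpha ∘ E_pi)^2 f = (144/25)cos x + (42/25)sin x
D (E_3pi/2 ∘ D) (E_3pi/2 ∘ D) (E_alpha ∘ E_pi)^2 f = (42/25)cos x - (144/25)sin x
E_3pi/2 D (E_3pi/2 ∘ D) (E_3pi/2 ∘ D) (E_alpha ∘ E_pi)^2 f = (144/25)cos x + (42/25)sin x

g(x) = (144/25)cos x + (42/25)sin x


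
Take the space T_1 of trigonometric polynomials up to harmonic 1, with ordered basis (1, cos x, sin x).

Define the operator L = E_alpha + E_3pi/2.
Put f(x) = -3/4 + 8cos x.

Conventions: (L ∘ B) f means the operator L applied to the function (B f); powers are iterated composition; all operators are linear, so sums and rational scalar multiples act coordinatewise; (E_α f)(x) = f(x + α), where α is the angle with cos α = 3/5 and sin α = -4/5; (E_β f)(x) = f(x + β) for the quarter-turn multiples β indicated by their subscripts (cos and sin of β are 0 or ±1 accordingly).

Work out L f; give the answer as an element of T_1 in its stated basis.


the image equals g(x) = -3/2 + (24/5)cos x + (72/5)sin x

E_alpha f = -3/4 + (24/5)cos x + (32/5)sin x
E_3pi/2 f = -3/4 + 8sin x
(E_alpha + E_3pi/2) f = -3/2 + (24/5)cos x + (72/5)sin x


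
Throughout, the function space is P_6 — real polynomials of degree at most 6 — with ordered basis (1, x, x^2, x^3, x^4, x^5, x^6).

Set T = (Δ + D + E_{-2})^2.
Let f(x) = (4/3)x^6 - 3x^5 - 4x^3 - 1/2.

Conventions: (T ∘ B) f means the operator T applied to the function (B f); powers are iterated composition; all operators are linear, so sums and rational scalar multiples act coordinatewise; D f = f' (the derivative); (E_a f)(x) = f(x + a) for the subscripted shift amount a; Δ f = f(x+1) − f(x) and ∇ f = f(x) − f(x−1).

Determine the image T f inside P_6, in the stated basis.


the image equals g(x) = (4/3)x^6 - 3x^5 + 200x^4 - (2032/3)x^3 + 4100x^2 - 8976x + 14443/2

Δ f = 8x^5 + 5x^4 - (10/3)x^3 - 22x^2 - 19x - 17/3
D f = 8x^5 - 15x^4 - 12x^2
E_{-2} f = (4/3)x^6 - 19x^5 + 110x^4 - (1012/3)x^3 + 584x^2 - 544x + 1277/6
(Δ + D + E_{-2}) f = (4/3)x^6 - 3x^5 + 100x^4 - (1022/3)x^3 + 550x^2 - 563x + 1243/6
Δ (Δ + D + E_{-2}) f = 8x^5 + 5x^4 + (1190/3)x^3 - 432x^2 + 471x - 766/3
D (Δ + D + E_{-2}) f = 8x^5 - 15x^4 + 400x^3 - 1022x^2 + 1100x - 563
E_{-2} (Δ + D + E_{-2}) f = (4/3)x^6 - 19x^5 + 210x^4 - 1474x^3 + 5554x^2 - 10547x + 48239/6
(Δ + D + E_{-2}) (Δ + D + E_{-2}) f = (4/3)x^6 - 3x^5 + 200x^4 - (2032/3)x^3 + 4100x^2 - 8976x + 14443/2


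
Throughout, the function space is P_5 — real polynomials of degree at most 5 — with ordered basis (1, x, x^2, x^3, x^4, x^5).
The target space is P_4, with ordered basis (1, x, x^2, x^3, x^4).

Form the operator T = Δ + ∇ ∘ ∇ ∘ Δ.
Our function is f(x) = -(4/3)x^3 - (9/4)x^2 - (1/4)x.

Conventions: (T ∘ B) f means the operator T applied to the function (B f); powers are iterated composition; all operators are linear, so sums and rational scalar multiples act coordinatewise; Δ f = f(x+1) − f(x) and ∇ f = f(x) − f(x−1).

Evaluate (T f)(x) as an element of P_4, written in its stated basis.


Δ f = -4x^2 - (17/2)x - 23/6
Δ f = -4x^2 - (17/2)x - 23/6
∇ Δ f = -8x - 9/2
∇ ∇ Δ f = -8
(Δ + ∇ ∘ ∇ ∘ Δ) f = -4x^2 - (17/2)x - 71/6

g(x) = -4x^2 - (17/2)x - 71/6


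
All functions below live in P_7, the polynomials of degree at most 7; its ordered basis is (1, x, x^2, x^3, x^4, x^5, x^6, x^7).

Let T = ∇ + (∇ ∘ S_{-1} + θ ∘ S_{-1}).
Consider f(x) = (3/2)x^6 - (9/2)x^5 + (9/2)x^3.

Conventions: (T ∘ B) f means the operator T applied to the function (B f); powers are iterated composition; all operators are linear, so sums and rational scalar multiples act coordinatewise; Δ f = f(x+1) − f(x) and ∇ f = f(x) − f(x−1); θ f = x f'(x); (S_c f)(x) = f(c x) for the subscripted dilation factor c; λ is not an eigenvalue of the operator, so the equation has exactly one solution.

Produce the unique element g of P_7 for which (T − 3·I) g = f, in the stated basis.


write g with unknown coordinates in the stated basis and equate coefficients in (T − 3·I) g = f
solving from the highest basis element down gives g = (1/2)x^6 + (21/16)x^5 + 15x^4 + (271/12)x^3 - 195x^2 - (327/2)x + 359/3
check: T g = 3x^6 - (9/16)x^5 + 45x^4 + (289/4)x^3 - 585x^2 - (981/2)x + 359
so T g − 3·g = (3/2)x^6 - (9/2)x^5 + (9/2)x^3 = f ✓

g(x) = (1/2)x^6 + (21/16)x^5 + 15x^4 + (271/12)x^3 - 195x^2 - (327/2)x + 359/3


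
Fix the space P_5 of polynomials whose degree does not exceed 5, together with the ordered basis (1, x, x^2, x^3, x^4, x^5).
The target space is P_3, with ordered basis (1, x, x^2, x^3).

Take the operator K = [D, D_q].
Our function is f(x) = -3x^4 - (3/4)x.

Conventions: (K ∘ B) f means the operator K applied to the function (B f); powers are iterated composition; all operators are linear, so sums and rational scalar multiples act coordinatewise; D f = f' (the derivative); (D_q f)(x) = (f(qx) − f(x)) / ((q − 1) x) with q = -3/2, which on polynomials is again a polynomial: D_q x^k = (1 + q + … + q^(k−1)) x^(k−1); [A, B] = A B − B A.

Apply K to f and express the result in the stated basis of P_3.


D_q f = (39/8)x^3 - 3/4
D D_q f = (117/8)x^2
D f = -12x^3 - 3/4
D_q D f = -21x^2
[D, D_q] f = (285/8)x^2

the image equals g(x) = (285/8)x^2


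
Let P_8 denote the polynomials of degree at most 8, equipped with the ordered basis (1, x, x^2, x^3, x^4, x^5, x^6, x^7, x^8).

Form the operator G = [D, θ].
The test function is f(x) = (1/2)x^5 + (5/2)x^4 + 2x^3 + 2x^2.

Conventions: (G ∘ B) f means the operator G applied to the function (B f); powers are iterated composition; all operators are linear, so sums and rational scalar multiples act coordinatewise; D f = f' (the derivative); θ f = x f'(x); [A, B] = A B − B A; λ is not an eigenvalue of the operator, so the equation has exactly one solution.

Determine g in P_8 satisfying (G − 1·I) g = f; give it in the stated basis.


write g with unknown coordinates in the stated basis and equate coefficients in (G − 1·I) g = f
solving from the highest basis element down gives g = -(1/2)x^5 - 5x^4 - 22x^3 - 68x^2 - 136x - 136
check: G g = -(5/2)x^4 - 20x^3 - 66x^2 - 136x - 136
so G g − 1·g = (1/2)x^5 + (5/2)x^4 + 2x^3 + 2x^2 = f ✓

the image equals g(x) = -(1/2)x^5 - 5x^4 - 22x^3 - 68x^2 - 136x - 136


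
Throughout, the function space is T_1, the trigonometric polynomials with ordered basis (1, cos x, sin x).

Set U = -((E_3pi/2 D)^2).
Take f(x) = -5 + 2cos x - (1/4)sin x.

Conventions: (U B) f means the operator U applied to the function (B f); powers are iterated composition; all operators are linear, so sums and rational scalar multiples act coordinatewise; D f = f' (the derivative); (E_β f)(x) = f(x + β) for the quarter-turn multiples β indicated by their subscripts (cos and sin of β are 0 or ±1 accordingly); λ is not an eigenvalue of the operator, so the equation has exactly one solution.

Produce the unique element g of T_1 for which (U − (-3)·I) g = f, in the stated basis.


g(x) = -5/3 + cos x - (1/8)sin x

write g with unknown coordinates in the stated basis and equate coefficients in (U − (-3)·I) g = f
solving from the highest basis element down gives g = -5/3 + cos x - (1/8)sin x
check: U g = -cos x + (1/8)sin x
so U g − (-3)·g = -5 + 2cos x - (1/4)sin x = f ✓


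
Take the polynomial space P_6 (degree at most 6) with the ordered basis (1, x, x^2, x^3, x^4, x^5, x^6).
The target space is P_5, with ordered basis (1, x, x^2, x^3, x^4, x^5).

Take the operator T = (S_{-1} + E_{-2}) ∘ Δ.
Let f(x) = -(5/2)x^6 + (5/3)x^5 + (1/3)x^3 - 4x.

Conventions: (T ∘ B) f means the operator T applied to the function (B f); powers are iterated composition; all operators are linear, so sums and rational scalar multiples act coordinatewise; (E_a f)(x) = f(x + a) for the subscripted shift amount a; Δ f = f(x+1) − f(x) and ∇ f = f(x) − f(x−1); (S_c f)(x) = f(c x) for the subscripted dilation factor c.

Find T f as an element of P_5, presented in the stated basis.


the result is g(x) = (275/3)x^4 - (1100/3)x^3 + (1981/3)x^2 - (1762/3)x + 203

Δ f = -15x^5 - (175/6)x^4 - (100/3)x^3 - (119/6)x^2 - (17/3)x - 9/2
S_{-1} Δ f = 15x^5 - (175/6)x^4 + (100/3)x^3 - (119/6)x^2 + (17/3)x - 9/2
E_{-2} Δ f = -15x^5 + (725/6)x^4 - 400x^3 + (4081/6)x^2 - 593x + 415/2
(S_{-1} + E_{-2}) Δ f = (275/3)x^4 - (1100/3)x^3 + (1981/3)x^2 - (1762/3)x + 203


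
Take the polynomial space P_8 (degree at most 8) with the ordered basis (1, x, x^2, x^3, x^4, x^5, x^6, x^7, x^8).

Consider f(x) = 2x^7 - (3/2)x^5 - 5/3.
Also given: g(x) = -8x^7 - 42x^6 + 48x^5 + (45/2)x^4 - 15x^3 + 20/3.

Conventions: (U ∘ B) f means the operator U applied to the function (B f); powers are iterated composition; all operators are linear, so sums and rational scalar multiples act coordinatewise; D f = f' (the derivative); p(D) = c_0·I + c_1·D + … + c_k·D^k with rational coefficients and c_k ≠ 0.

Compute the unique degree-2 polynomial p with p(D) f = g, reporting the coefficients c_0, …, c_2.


p(D) = -4·I − 3·D + (1/2)·D^2, i.e. c_0 = -4, c_1 = -3, c_2 = 1/2

D^0 f = 2x^7 - (3/2)x^5 - 5/3
D^1 f = 14x^6 - (15/2)x^4
D^2 f = 84x^5 - 30x^3
matching coefficients of g against c_0 f + c_1 Df + … from the top degree down determines the c_i
solution: c_0 = -4, c_1 = -3, c_2 = 1/2


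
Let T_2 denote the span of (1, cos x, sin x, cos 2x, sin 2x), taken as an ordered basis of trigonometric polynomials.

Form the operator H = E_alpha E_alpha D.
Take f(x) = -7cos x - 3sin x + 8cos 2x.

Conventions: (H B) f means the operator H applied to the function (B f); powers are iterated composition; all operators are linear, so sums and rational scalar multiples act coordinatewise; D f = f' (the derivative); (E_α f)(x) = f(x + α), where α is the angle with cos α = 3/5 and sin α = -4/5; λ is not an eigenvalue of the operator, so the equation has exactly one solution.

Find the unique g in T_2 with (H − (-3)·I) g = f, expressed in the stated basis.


write g with unknown coordinates in the stated basis and equate coefficients in (H − (-3)·I) g = f
solving from the highest basis element down gives g = -(357/197)cos x - (124/197)sin x + (9624/4093)cos 2x - (8432/4093)sin 2x
check: H g = -(308/197)cos x - (219/197)sin x + (3872/4093)cos 2x + (25296/4093)sin 2x
so H g − (-3)·g = -7cos x - 3sin x + 8cos 2x = f ✓

the image equals g(x) = -(357/197)cos x - (124/197)sin x + (9624/4093)cos 2x - (8432/4093)sin 2x


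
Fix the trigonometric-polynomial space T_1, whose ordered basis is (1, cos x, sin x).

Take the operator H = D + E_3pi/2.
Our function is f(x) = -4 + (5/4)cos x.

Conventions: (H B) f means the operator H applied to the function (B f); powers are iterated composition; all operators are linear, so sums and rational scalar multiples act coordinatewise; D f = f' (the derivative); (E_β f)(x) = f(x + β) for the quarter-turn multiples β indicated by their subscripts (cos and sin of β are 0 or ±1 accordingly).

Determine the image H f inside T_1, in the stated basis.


g(x) = -4

D f = -(5/4)sin x
E_3pi/2 f = -4 + (5/4)sin x
(D + E_3pi/2) f = -4


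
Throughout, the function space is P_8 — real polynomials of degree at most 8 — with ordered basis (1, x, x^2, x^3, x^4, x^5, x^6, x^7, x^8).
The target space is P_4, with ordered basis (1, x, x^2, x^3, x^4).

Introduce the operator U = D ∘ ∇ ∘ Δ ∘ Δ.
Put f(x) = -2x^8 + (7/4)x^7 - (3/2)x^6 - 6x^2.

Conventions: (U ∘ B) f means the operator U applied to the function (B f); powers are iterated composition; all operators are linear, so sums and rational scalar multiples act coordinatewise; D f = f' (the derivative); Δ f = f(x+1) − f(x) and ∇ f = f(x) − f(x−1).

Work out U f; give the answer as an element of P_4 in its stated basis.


g(x) = -3360x^4 - 5250x^3 - 8415x^2 - 5055x - 1551

Δ f = -16x^7 - (175/4)x^6 - (337/4)x^5 - (405/4)x^4 - (323/4)x^3 - (167/4)x^2 - (99/4)x - 31/4
Δ Δ f = -112x^6 - (1197/2)x^5 - (3275/2)x^4 - (5365/2)x^3 - (5369/2)x^2 - (3053/2)x - 785/2
∇ (Δ ∘ Δ) f = -672x^5 - (2625/2)x^4 - 2805x^3 - (5055/2)x^2 - 1551x - 747/2
D ∇ (Δ ∘ Δ) f = -3360x^4 - 5250x^3 - 8415x^2 - 5055x - 1551


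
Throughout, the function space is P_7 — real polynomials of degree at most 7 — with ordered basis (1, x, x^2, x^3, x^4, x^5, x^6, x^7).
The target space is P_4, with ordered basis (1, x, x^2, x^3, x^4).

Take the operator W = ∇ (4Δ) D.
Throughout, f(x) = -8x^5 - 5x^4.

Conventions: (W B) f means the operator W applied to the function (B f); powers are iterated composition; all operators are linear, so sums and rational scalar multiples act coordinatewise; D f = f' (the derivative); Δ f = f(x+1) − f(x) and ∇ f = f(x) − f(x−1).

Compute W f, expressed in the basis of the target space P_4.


the result is g(x) = -1920x^2 - 480x - 320

D f = -40x^4 - 20x^3
Δ D f = -160x^3 - 300x^2 - 220x - 60
(4Δ) D f = -640x^3 - 1200x^2 - 880x - 240
∇ (4Δ) D f = -1920x^2 - 480x - 320


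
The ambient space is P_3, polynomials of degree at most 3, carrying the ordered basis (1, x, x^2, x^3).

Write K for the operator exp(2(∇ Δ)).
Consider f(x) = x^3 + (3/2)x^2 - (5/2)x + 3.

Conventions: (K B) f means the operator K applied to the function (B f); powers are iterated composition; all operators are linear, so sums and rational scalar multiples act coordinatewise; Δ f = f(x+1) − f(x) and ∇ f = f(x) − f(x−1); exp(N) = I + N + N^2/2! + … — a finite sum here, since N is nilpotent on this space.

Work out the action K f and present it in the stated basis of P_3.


the image equals g(x) = x^3 + (3/2)x^2 + (19/2)x + 9

order-1 term: 12x + 6
the series for exp(2(∇ Δ)) f terminates at order 1
exp(2(∇ Δ)) f = x^3 + (3/2)x^2 + (19/2)x + 9


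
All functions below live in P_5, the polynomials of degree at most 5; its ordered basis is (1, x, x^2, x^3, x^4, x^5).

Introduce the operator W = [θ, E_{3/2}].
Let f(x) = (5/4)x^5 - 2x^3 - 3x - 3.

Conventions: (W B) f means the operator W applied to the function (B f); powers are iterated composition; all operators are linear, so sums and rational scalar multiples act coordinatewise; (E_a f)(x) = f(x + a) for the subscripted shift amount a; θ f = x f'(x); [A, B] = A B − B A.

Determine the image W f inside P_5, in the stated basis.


E_{3/2} f = (5/4)x^5 + (75/8)x^4 + (209/8)x^3 + (531/16)x^2 + (969/64)x - 609/128
θ E_{3/2} f = (25/4)x^5 + (75/2)x^4 + (627/8)x^3 + (531/8)x^2 + (969/64)x
θ f = (25/4)x^5 - 6x^3 - 3x
E_{3/2} θ f = (25/4)x^5 + (375/8)x^4 + (1077/8)x^3 + (2943/16)x^2 + (7341/64)x + 2907/128
[θ, E_{3/2}] f = -(75/8)x^4 - (225/4)x^3 - (1881/16)x^2 - (1593/16)x - 2907/128

g(x) = -(75/8)x^4 - (225/4)x^3 - (1881/16)x^2 - (1593/16)x - 2907/128
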